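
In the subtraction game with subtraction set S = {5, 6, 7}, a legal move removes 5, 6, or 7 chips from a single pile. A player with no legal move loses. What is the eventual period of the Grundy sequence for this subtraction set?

12

G(0) = 0
G(1) = mex{} = 0
G(2) = mex{} = 0
G(3) = mex{} = 0
G(4) = mex{} = 0
G(5) = mex{0} = 1
G(6) = mex{0,0} = 1
G(7) = mex{0,0,0} = 1
G(8) = mex{0,0,0} = 1
G(9) = mex{0,0,0} = 1
G(10) = mex{1,0,0} = 2
G(11) = mex{1,1,0} = 2
G(12) = mex{1,1,1} = 0
G(13) = mex{1,1,1} = 0
G(14) = mex{1,1,1} = 0
G(15) = mex{2,1,1} = 0
G(16) = mex{2,2,1} = 0
G(17) = mex{0,2,2} = 1
G(18) = mex{0,0,2} = 1
G(19) = mex{0,0,0} = 1
G(20) = mex{0,0,0} = 1
G(21) = mex{0,0,0} = 1
G(22) = mex{1,0,0} = 2
G(23) = mex{1,1,0} = 2
G(24) = mex{1,1,1} = 0
G(25) = mex{1,1,1} = 0
G(n+12) = G(n) holds for n = 0,…,6 (a full window of length max(S) = 7), so the sequence is purely periodic with period 12.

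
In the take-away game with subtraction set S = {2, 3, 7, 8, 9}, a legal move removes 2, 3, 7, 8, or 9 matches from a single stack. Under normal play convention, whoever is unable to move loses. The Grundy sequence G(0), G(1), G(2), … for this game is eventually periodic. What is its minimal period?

G(0) = 0
G(1) = mex{} = 0
G(2) = mex{0} = 1
G(3) = mex{0,0} = 1
G(4) = mex{1,0} = 2
G(5) = mex{1,1} = 0
G(6) = mex{2,1} = 0
G(7) = mex{0,2,0} = 1
G(8) = mex{0,0,0,0} = 1
G(9) = mex{1,0,1,0,0} = 2
G(10) = mex{1,1,1,1,0} = 2
G(11) = mex{2,1,2,1,1} = 0
G(12) = mex{2,2,0,2,1} = 3
G(13) = mex{0,2,0,0,2} = 1
G(14) = mex{3,0,1,0,0} = 2
G(15) = mex{1,3,1,1,0} = 2
G(16) = mex{2,1,2,1,1} = 0
G(17) = mex{2,2,2,2,1} = 0
G(18) = mex{0,2,0,2,2} = 1
G(19) = mex{0,0,3,0,2} = 1
G(20) = mex{1,0,1,3,0} = 2
G(21) = mex{1,1,2,1,3} = 0
G(22) = mex{2,1,2,2,1} = 0
G(23) = mex{0,2,0,2,2} = 1
G(24) = mex{0,0,0,0,2} = 1
G(25) = mex{1,0,1,0,0} = 2
G(26) = mex{1,1,1,1,0} = 2
G(27) = mex{2,1,2,1,1} = 0
G(28) = mex{2,2,0,2,1} = 3
G(29) = mex{0,2,0,0,2} = 1
G(30) = mex{3,0,1,0,0} = 2
G(31) = mex{1,3,1,1,0} = 2
G(32) = mex{2,1,2,1,1} = 0
G(33) = mex{2,2,2,2,1} = 0
G(n+16) = G(n) holds for n = 0,…,8 (a full window of length max(S) = 9), so the sequence is purely periodic with period 16.

16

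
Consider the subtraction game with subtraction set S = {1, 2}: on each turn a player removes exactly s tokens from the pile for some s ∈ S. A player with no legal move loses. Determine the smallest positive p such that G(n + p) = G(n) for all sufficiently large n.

3

n :  0  1  2  3  4  5  6  7  8  9 10 11 12 13 14
G :  0  1  2  0  1  2  0  1  2  0  1  2  0  1  2
G(n+3) = G(n) holds for n = 0,…,1 (a full window of length max(S) = 2), so the sequence is purely periodic with period 3.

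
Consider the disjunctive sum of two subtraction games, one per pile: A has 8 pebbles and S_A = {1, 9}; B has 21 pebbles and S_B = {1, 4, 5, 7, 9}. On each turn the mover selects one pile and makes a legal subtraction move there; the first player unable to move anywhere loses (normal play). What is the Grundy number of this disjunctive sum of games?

Pile A, S = {1, 9}:
G(0) = 0
G(1) = mex{0} = 1
G(2) = mex{1} = 0
G(3) = mex{0} = 1
G(4) = mex{1} = 0
G(5) = mex{0} = 1
G(6) = mex{1} = 0
G(7) = mex{0} = 1
G(8) = mex{1} = 0
G_A(8) = 0.
Pile B, S = {1, 4, 5, 7, 9}:
n :  0  1  2  3  4  5  6  7  8  9 10 11 12 13 14 15 16 17 18 19 20 21
G :  0  1  0  1  2  3  2  3  0  1  0  1  2  3  2  3  0  1  0  1  2  3
G_B(21) = 3.
Combined Grundy value = 0 ⊕ 3 = 3.

3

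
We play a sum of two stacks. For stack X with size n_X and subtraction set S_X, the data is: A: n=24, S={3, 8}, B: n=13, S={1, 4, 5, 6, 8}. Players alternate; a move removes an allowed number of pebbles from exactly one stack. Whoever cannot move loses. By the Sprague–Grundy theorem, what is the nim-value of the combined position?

2

Stack A, S = {3, 8}:
G(0) = 0
G(1) = mex{} = 0
G(2) = mex{} = 0
G(3) = mex{0} = 1
G(4) = mex{0} = 1
G(5) = mex{0} = 1
G(6) = mex{1} = 0
G(7) = mex{1} = 0
G(8) = mex{1,0} = 2
G(9) = mex{0,0} = 1
G(10) = mex{0,0} = 1
G(11) = mex{2,1} = 0
G(12) = mex{1,1} = 0
G(13) = mex{1,1} = 0
G(14) = mex{0,0} = 1
G(15) = mex{0,0} = 1
G(16) = mex{0,2} = 1
G(17) = mex{1,1} = 0
G(18) = mex{1,1} = 0
G(19) = mex{1,0} = 2
G(20) = mex{0,0} = 1
G(21) = mex{0,0} = 1
G(22) = mex{2,1} = 0
G(23) = mex{1,1} = 0
G(24) = mex{1,1} = 0
G_A(24) = 0.
Stack B, S = {1, 4, 5, 6, 8}:
n :  0  1  2  3  4  5  6  7  8  9 10 11 12 13
G :  0  1  0  1  2  3  2  3  4  0  1  0  1  2
G_B(13) = 2.
Combined Grundy value = 0 ⊕ 2 = 2.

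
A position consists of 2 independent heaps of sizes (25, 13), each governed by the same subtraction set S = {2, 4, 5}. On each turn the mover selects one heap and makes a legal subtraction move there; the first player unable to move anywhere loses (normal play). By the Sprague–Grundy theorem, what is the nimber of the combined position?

All heaps use S = {2, 4, 5}:
G(0) = 0
G(1) = mex{} = 0
G(2) = mex{0} = 1
G(3) = mex{0} = 1
G(4) = mex{1,0} = 2
G(5) = mex{1,0,0} = 2
G(6) = mex{2,1,0} = 3
G(7) = mex{2,1,1} = 0
G(8) = mex{3,2,1} = 0
G(9) = mex{0,2,2} = 1
G(10) = mex{0,3,2} = 1
G(11) = mex{1,0,3} = 2
G(12) = mex{1,0,0} = 2
G(13) = mex{2,1,0} = 3
G(14) = mex{2,1,1} = 0
G(15) = mex{3,2,1} = 0
G(16) = mex{0,2,2} = 1
G(17) = mex{0,3,2} = 1
G(18) = mex{1,0,3} = 2
G(19) = mex{1,0,0} = 2
G(20) = mex{2,1,0} = 3
G(21) = mex{2,1,1} = 0
G(22) = mex{3,2,1} = 0
G(23) = mex{0,2,2} = 1
G(24) = mex{0,3,2} = 1
G(25) = mex{1,0,3} = 2
Heap A: G(25) = 2.
Heap B: G(13) = 3.
Combined Grundy value = 2 ⊕ 3 = 1.

1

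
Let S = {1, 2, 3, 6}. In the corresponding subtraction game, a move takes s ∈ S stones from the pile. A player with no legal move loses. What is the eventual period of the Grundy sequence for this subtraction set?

G(0) = 0
G(1) = mex{0} = 1
G(2) = mex{1,0} = 2
G(3) = mex{2,1,0} = 3
G(4) = mex{3,2,1} = 0
G(5) = mex{0,3,2} = 1
G(6) = mex{1,0,3,0} = 2
G(7) = mex{2,1,0,1} = 3
G(8) = mex{3,2,1,2} = 0
G(9) = mex{0,3,2,3} = 1
G(10) = mex{1,0,3,0} = 2
G(11) = mex{2,1,0,1} = 3
G(12) = mex{3,2,1,2} = 0
G(13) = mex{0,3,2,3} = 1
G(14) = mex{1,0,3,0} = 2
G(n+4) = G(n) holds for n = 0,…,5 (a full window of length max(S) = 6), so the sequence is purely periodic with period 4.

4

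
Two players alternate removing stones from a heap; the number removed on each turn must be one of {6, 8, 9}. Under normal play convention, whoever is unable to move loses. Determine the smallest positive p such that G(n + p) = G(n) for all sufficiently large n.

15

n :  0  1  2  3  4  5  6  7  8  9 10 11 12 13 14 15 16 17 18 19 20 21 22 23 24 25 26 27 28 29 30 31
G :  0  0  0  0  0  0  1  1  1  1  1  1  2  2  2  0  0  0  0  0  0  1  1  1  1  1  1  2  2  2  0  0
G(n+15) = G(n) holds for n = 0,…,8 (a full window of length max(S) = 9), so the sequence is purely periodic with period 15.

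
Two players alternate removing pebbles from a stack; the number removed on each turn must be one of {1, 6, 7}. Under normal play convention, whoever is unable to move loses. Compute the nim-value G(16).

G(0) = 0
G(1) = mex{0} = 1
G(2) = mex{1} = 0
G(3) = mex{0} = 1
G(4) = mex{1} = 0
G(5) = mex{0} = 1
G(6) = mex{1,0} = 2
G(7) = mex{2,1,0} = 3
G(8) = mex{3,0,1} = 2
G(9) = mex{2,1,0} = 3
G(10) = mex{3,0,1} = 2
G(11) = mex{2,1,0} = 3
G(12) = mex{3,2,1} = 0
G(13) = mex{0,3,2} = 1
G(14) = mex{1,2,3} = 0
G(15) = mex{0,3,2} = 1
G(16) = mex{1,2,3} = 0

0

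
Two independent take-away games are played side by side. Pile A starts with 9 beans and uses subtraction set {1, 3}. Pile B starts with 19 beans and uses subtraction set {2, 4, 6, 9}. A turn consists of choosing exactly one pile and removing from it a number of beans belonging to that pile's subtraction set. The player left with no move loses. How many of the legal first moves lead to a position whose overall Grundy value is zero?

4

Pile A, S = {1, 3}:
G(0) = 0
G(1) = mex{0} = 1
G(2) = mex{1} = 0
G(3) = mex{0,0} = 1
G(4) = mex{1,1} = 0
G(5) = mex{0,0} = 1
G(6) = mex{1,1} = 0
G(7) = mex{0,0} = 1
G(8) = mex{1,1} = 0
G(9) = mex{0,0} = 1
G_A(9) = 1.
Pile B, S = {2, 4, 6, 9}:
n :  0  1  2  3  4  5  6  7  8  9 10 11 12 13 14 15 16 17 18 19
G :  0  0  1  1  2  2  3  3  0  4  1  0  2  1  3  2  0  3  1  0
G_B(19) = 0.
Combined Grundy value = 1 ⊕ 0 = 1.
A winning move leaves total XOR = 0, i.e. changes one component's Grundy value g to g ⊕ X where X is the current total.
Pile A: need g' = 1⊕1 = 0. Options: 9−1→G=0, 9−3→G=0. Hits: 2.
Pile B: need g' = 0⊕1 = 1. Options: 19−2→G=3, 19−4→G=2, 19−6→G=1, 19−9→G=1. Hits: 2.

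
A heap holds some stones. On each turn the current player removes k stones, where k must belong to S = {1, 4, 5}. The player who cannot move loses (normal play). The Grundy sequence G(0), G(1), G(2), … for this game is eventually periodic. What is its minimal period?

n :  0  1  2  3  4  5  6  7  8  9 10 11 12 13 14 15 16 17
G :  0  1  0  1  2  3  2  3  0  1  0  1  2  3  2  3  0  1
G(n+8) = G(n) holds for n = 0,…,4 (a full window of length max(S) = 5), so the sequence is purely periodic with period 8.

8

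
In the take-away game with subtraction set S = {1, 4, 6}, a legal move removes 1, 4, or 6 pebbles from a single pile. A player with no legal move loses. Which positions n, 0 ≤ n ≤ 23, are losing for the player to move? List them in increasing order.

G(0) = 0
G(1) = mex{0} = 1
G(2) = mex{1} = 0
G(3) = mex{0} = 1
G(4) = mex{1,0} = 2
G(5) = mex{2,1} = 0
G(6) = mex{0,0,0} = 1
G(7) = mex{1,1,1} = 0
G(8) = mex{0,2,0} = 1
G(9) = mex{1,0,1} = 2
G(10) = mex{2,1,2} = 0
G(11) = mex{0,0,0} = 1
G(12) = mex{1,1,1} = 0
G(13) = mex{0,2,0} = 1
G(14) = mex{1,0,1} = 2
G(15) = mex{2,1,2} = 0
G(16) = mex{0,0,0} = 1
G(17) = mex{1,1,1} = 0
G(18) = mex{0,2,0} = 1
G(19) = mex{1,0,1} = 2
G(20) = mex{2,1,2} = 0
G(21) = mex{0,0,0} = 1
G(22) = mex{1,1,1} = 0
G(23) = mex{0,2,0} = 1
P-positions are exactly the n with G(n) = 0.

0, 2, 5, 7, 10, 12, 15, 17, 20, 22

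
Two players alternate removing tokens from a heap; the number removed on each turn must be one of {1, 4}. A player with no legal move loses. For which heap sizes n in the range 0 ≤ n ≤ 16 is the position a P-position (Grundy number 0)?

G(0) = 0
G(1) = mex{0} = 1
G(2) = mex{1} = 0
G(3) = mex{0} = 1
G(4) = mex{1,0} = 2
G(5) = mex{2,1} = 0
G(6) = mex{0,0} = 1
G(7) = mex{1,1} = 0
G(8) = mex{0,2} = 1
G(9) = mex{1,0} = 2
G(10) = mex{2,1} = 0
G(11) = mex{0,0} = 1
G(12) = mex{1,1} = 0
G(13) = mex{0,2} = 1
G(14) = mex{1,0} = 2
G(15) = mex{2,1} = 0
G(16) = mex{0,0} = 1
P-positions are exactly the n with G(n) = 0.

0, 2, 5, 7, 10, 12, 15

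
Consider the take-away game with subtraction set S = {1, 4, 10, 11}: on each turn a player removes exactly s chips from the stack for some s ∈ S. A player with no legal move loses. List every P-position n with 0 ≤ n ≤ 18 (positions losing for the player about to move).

0, 2, 5, 7, 14

n :  0  1  2  3  4  5  6  7  8  9 10 11 12 13 14 15 16 17 18
G :  0  1  0  1  2  0  1  0  1  2  3  2  3  4  0  1  2  3  2
P-positions are exactly the n with G(n) = 0.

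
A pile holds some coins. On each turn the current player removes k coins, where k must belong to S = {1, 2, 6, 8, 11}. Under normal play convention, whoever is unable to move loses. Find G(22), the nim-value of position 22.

n :  0  1  2  3  4  5  6  7  8  9 10 11 12 13 14 15 16 17 18 19 20 21 22
G :  0  1  2  0  1  2  3  0  1  2  0  1  2  3  4  5  3  0  1  2  0  1  2

2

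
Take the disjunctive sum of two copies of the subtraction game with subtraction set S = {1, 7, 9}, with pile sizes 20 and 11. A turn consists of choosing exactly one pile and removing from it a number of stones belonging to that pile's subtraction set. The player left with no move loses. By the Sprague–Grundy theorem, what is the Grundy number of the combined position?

1

All piles use S = {1, 7, 9}:
n :  0  1  2  3  4  5  6  7  8  9 10 11 12 13 14 15 16 17 18 19 20
G :  0  1  0  1  0  1  0  1  0  1  0  1  0  1  0  1  0  1  0  1  0
Pile A: G(20) = 0.
Pile B: G(11) = 1.
Combined Grundy value = 0 ⊕ 1 = 1.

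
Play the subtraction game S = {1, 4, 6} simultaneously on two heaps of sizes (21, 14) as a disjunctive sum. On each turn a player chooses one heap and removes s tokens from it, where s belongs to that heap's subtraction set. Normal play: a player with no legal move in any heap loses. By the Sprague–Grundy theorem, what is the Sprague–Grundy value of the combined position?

3

All heaps use S = {1, 4, 6}:
n :  0  1  2  3  4  5  6  7  8  9 10 11 12 13 14 15 16 17 18 19 20 21
G :  0  1  0  1  2  0  1  0  1  2  0  1  0  1  2  0  1  0  1  2  0  1
Heap A: G(21) = 1.
Heap B: G(14) = 2.
Combined Grundy value = 1 ⊕ 2 = 3.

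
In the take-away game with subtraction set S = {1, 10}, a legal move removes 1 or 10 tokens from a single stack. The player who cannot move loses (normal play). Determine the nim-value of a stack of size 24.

0

n :  0  1  2  3  4  5  6  7  8  9 10 11 12 13 14 15 16 17 18 19 20 21 22 23 24
G :  0  1  0  1  0  1  0  1  0  1  2  0  1  0  1  0  1  0  1  0  1  2  0  1  0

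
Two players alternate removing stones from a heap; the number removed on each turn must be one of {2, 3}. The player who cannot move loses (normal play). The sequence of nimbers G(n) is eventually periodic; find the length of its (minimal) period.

n :  0  1  2  3  4  5  6  7  8  9 10 11 12 13 14
G :  0  0  1  1  2  0  0  1  1  2  0  0  1  1  2
G(n+5) = G(n) holds for n = 0,…,2 (a full window of length max(S) = 3), so the sequence is purely periodic with period 5.

5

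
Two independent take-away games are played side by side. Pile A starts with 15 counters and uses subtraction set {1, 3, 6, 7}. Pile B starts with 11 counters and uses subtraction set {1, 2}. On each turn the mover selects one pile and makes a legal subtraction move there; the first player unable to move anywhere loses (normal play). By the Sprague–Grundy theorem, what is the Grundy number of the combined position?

3

Pile A, S = {1, 3, 6, 7}:
n :  0  1  2  3  4  5  6  7  8  9 10 11 12 13 14 15
G :  0  1  0  1  0  1  2  3  2  3  2  3  0  1  0  1
G_A(15) = 1.
Pile B, S = {1, 2}:
n :  0  1  2  3  4  5  6  7  8  9 10 11
G :  0  1  2  0  1  2  0  1  2  0  1  2
G_B(11) = 2.
Combined Grundy value = 1 ⊕ 2 = 3.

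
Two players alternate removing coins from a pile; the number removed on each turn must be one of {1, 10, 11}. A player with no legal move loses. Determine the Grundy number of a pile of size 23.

1

G(0) = 0
G(1) = mex{0} = 1
G(2) = mex{1} = 0
G(3) = mex{0} = 1
G(4) = mex{1} = 0
G(5) = mex{0} = 1
G(6) = mex{1} = 0
G(7) = mex{0} = 1
G(8) = mex{1} = 0
G(9) = mex{0} = 1
G(10) = mex{1,0} = 2
G(11) = mex{2,1,0} = 3
G(12) = mex{3,0,1} = 2
G(13) = mex{2,1,0} = 3
G(14) = mex{3,0,1} = 2
G(15) = mex{2,1,0} = 3
G(16) = mex{3,0,1} = 2
G(17) = mex{2,1,0} = 3
G(18) = mex{3,0,1} = 2
G(19) = mex{2,1,0} = 3
G(20) = mex{3,2,1} = 0
G(21) = mex{0,3,2} = 1
G(22) = mex{1,2,3} = 0
G(23) = mex{0,3,2} = 1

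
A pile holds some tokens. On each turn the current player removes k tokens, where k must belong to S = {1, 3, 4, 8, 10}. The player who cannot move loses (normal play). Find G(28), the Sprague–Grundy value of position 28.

n :  0  1  2  3  4  5  6  7  8  9 10 11 12 13 14 15 16 17 18 19 20 21 22 23 24 25 26 27 28
G :  0  1  0  1  2  3  2  0  1  0  1  2  3  2  0  1  0  1  2  3  2  0  1  0  1  2  3  2  0

0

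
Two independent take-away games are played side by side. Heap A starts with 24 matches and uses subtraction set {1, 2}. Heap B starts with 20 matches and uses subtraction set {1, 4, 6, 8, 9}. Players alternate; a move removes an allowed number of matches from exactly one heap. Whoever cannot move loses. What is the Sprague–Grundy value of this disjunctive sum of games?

Heap A, S = {1, 2}:
G(0) = 0
G(1) = mex{0} = 1
G(2) = mex{1,0} = 2
G(3) = mex{2,1} = 0
G(4) = mex{0,2} = 1
G(5) = mex{1,0} = 2
G(6) = mex{2,1} = 0
G(7) = mex{0,2} = 1
G(8) = mex{1,0} = 2
G(9) = mex{2,1} = 0
G(10) = mex{0,2} = 1
G(11) = mex{1,0} = 2
G(12) = mex{2,1} = 0
G(13) = mex{0,2} = 1
G(14) = mex{1,0} = 2
G(15) = mex{2,1} = 0
G(16) = mex{0,2} = 1
G(17) = mex{1,0} = 2
G(18) = mex{2,1} = 0
G(19) = mex{0,2} = 1
G(20) = mex{1,0} = 2
G(21) = mex{2,1} = 0
G(22) = mex{0,2} = 1
G(23) = mex{1,0} = 2
G(24) = mex{2,1} = 0
G_A(24) = 0.
Heap B, S = {1, 4, 6, 8, 9}:
G(0) = 0
G(1) = mex{0} = 1
G(2) = mex{1} = 0
G(3) = mex{0} = 1
G(4) = mex{1,0} = 2
G(5) = mex{2,1} = 0
G(6) = mex{0,0,0} = 1
G(7) = mex{1,1,1} = 0
G(8) = mex{0,2,0,0} = 1
G(9) = mex{1,0,1,1,0} = 2
G(10) = mex{2,1,2,0,1} = 3
G(11) = mex{3,0,0,1,0} = 2
G(12) = mex{2,1,1,2,1} = 0
G(13) = mex{0,2,0,0,2} = 1
G(14) = mex{1,3,1,1,0} = 2
G(15) = mex{2,2,2,0,1} = 3
G(16) = mex{3,0,3,1,0} = 2
G(17) = mex{2,1,2,2,1} = 0
G(18) = mex{0,2,0,3,2} = 1
G(19) = mex{1,3,1,2,3} = 0
G(20) = mex{0,2,2,0,2} = 1
G_B(20) = 1.
Combined Grundy value = 0 ⊕ 1 = 1.

1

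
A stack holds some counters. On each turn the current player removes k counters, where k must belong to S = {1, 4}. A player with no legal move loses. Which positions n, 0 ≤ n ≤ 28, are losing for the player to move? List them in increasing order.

G(0) = 0
G(1) = mex{0} = 1
G(2) = mex{1} = 0
G(3) = mex{0} = 1
G(4) = mex{1,0} = 2
G(5) = mex{2,1} = 0
G(6) = mex{0,0} = 1
G(7) = mex{1,1} = 0
G(8) = mex{0,2} = 1
G(9) = mex{1,0} = 2
G(10) = mex{2,1} = 0
G(11) = mex{0,0} = 1
G(12) = mex{1,1} = 0
G(13) = mex{0,2} = 1
G(14) = mex{1,0} = 2
G(15) = mex{2,1} = 0
G(16) = mex{0,0} = 1
G(17) = mex{1,1} = 0
G(18) = mex{0,2} = 1
G(19) = mex{1,0} = 2
G(20) = mex{2,1} = 0
G(21) = mex{0,0} = 1
G(22) = mex{1,1} = 0
G(23) = mex{0,2} = 1
G(24) = mex{1,0} = 2
G(25) = mex{2,1} = 0
G(26) = mex{0,0} = 1
G(27) = mex{1,1} = 0
G(28) = mex{0,2} = 1
P-positions are exactly the n with G(n) = 0.

0, 2, 5, 7, 10, 12, 15, 17, 20, 22, 25, 27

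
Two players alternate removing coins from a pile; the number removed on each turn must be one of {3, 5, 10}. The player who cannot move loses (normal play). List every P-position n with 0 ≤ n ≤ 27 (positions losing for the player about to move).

G(0) = 0
G(1) = mex{} = 0
G(2) = mex{} = 0
G(3) = mex{0} = 1
G(4) = mex{0} = 1
G(5) = mex{0,0} = 1
G(6) = mex{1,0} = 2
G(7) = mex{1,0} = 2
G(8) = mex{1,1} = 0
G(9) = mex{2,1} = 0
G(10) = mex{2,1,0} = 3
G(11) = mex{0,2,0} = 1
G(12) = mex{0,2,0} = 1
G(13) = mex{3,0,1} = 2
G(14) = mex{1,0,1} = 2
G(15) = mex{1,3,1} = 0
G(16) = mex{2,1,2} = 0
G(17) = mex{2,1,2} = 0
G(18) = mex{0,2,0} = 1
G(19) = mex{0,2,0} = 1
G(20) = mex{0,0,3} = 1
G(21) = mex{1,0,1} = 2
G(22) = mex{1,0,1} = 2
G(23) = mex{1,1,2} = 0
G(24) = mex{2,1,2} = 0
G(25) = mex{2,1,0} = 3
G(26) = mex{0,2,0} = 1
G(27) = mex{0,2,0} = 1
P-positions are exactly the n with G(n) = 0.

0, 1, 2, 8, 9, 15, 16, 17, 23, 24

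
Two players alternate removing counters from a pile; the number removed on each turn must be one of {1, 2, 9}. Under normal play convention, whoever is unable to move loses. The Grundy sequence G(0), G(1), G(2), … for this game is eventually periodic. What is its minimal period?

10

n :  0  1  2  3  4  5  6  7  8  9 10 11 12 13 14 15 16 17 18 19 20 21
G :  0  1  2  0  1  2  0  1  2  3  0  1  2  0  1  2  0  1  2  3  0  1
G(n+10) = G(n) holds for n = 0,…,8 (a full window of length max(S) = 9), so the sequence is purely periodic with period 10.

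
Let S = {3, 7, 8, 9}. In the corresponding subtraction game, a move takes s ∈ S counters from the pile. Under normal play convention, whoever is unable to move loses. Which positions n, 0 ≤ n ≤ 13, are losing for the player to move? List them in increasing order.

0, 1, 2, 6, 12

n :  0  1  2  3  4  5  6  7  8  9 10 11 12 13
G :  0  0  0  1  1  1  0  2  2  1  3  3  0  2
P-positions are exactly the n with G(n) = 0.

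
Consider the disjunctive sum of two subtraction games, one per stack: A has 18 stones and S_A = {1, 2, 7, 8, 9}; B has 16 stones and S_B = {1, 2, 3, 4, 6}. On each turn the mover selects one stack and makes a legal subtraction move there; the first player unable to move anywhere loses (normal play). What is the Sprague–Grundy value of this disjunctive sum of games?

3

Stack A, S = {1, 2, 7, 8, 9}:
n :  0  1  2  3  4  5  6  7  8  9 10 11 12 13 14 15 16 17 18
G :  0  1  2  0  1  2  0  1  2  3  4  5  3  4  5  3  0  1  2
G_A(18) = 2.
Stack B, S = {1, 2, 3, 4, 6}:
G(0) = 0
G(1) = mex{0} = 1
G(2) = mex{1,0} = 2
G(3) = mex{2,1,0} = 3
G(4) = mex{3,2,1,0} = 4
G(5) = mex{4,3,2,1} = 0
G(6) = mex{0,4,3,2,0} = 1
G(7) = mex{1,0,4,3,1} = 2
G(8) = mex{2,1,0,4,2} = 3
G(9) = mex{3,2,1,0,3} = 4
G(10) = mex{4,3,2,1,4} = 0
G(11) = mex{0,4,3,2,0} = 1
G(12) = mex{1,0,4,3,1} = 2
G(13) = mex{2,1,0,4,2} = 3
G(14) = mex{3,2,1,0,3} = 4
G(15) = mex{4,3,2,1,4} = 0
G(16) = mex{0,4,3,2,0} = 1
G_B(16) = 1.
Combined Grundy value = 2 ⊕ 1 = 3.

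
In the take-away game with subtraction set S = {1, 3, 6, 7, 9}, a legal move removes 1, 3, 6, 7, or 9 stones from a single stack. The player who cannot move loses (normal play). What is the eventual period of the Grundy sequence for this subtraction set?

G(0) = 0
G(1) = mex{0} = 1
G(2) = mex{1} = 0
G(3) = mex{0,0} = 1
G(4) = mex{1,1} = 0
G(5) = mex{0,0} = 1
G(6) = mex{1,1,0} = 2
G(7) = mex{2,0,1,0} = 3
G(8) = mex{3,1,0,1} = 2
G(9) = mex{2,2,1,0,0} = 3
G(10) = mex{3,3,0,1,1} = 2
G(11) = mex{2,2,1,0,0} = 3
G(12) = mex{3,3,2,1,1} = 0
G(13) = mex{0,2,3,2,0} = 1
G(14) = mex{1,3,2,3,1} = 0
G(15) = mex{0,0,3,2,2} = 1
G(16) = mex{1,1,2,3,3} = 0
G(17) = mex{0,0,3,2,2} = 1
G(18) = mex{1,1,0,3,3} = 2
G(19) = mex{2,0,1,0,2} = 3
G(20) = mex{3,1,0,1,3} = 2
G(21) = mex{2,2,1,0,0} = 3
G(22) = mex{3,3,0,1,1} = 2
G(23) = mex{2,2,1,0,0} = 3
G(24) = mex{3,3,2,1,1} = 0
G(25) = mex{0,2,3,2,0} = 1
G(n+12) = G(n) holds for n = 0,…,8 (a full window of length max(S) = 9), so the sequence is purely periodic with period 12.

12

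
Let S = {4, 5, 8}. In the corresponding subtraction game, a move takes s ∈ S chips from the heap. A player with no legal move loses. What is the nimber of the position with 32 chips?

2

G(0) = 0
G(1) = mex{} = 0
G(2) = mex{} = 0
G(3) = mex{} = 0
G(4) = mex{0} = 1
G(5) = mex{0,0} = 1
G(6) = mex{0,0} = 1
G(7) = mex{0,0} = 1
G(8) = mex{1,0,0} = 2
G(9) = mex{1,1,0} = 2
G(10) = mex{1,1,0} = 2
G(11) = mex{1,1,0} = 2
G(12) = mex{2,1,1} = 0
G(13) = mex{2,2,1} = 0
G(14) = mex{2,2,1} = 0
G(15) = mex{2,2,1} = 0
G(16) = mex{0,2,2} = 1
G(17) = mex{0,0,2} = 1
G(18) = mex{0,0,2} = 1
G(19) = mex{0,0,2} = 1
G(20) = mex{1,0,0} = 2
G(21) = mex{1,1,0} = 2
G(22) = mex{1,1,0} = 2
G(23) = mex{1,1,0} = 2
G(24) = mex{2,1,1} = 0
G(25) = mex{2,2,1} = 0
G(26) = mex{2,2,1} = 0
G(27) = mex{2,2,1} = 0
G(28) = mex{0,2,2} = 1
G(29) = mex{0,0,2} = 1
G(30) = mex{0,0,2} = 1
G(31) = mex{0,0,2} = 1
G(32) = mex{1,0,0} = 2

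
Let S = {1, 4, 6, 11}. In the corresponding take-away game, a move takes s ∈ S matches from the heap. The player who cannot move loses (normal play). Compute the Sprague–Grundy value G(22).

0

G(0) = 0
G(1) = mex{0} = 1
G(2) = mex{1} = 0
G(3) = mex{0} = 1
G(4) = mex{1,0} = 2
G(5) = mex{2,1} = 0
G(6) = mex{0,0,0} = 1
G(7) = mex{1,1,1} = 0
G(8) = mex{0,2,0} = 1
G(9) = mex{1,0,1} = 2
G(10) = mex{2,1,2} = 0
G(11) = mex{0,0,0,0} = 1
G(12) = mex{1,1,1,1} = 0
G(13) = mex{0,2,0,0} = 1
G(14) = mex{1,0,1,1} = 2
G(15) = mex{2,1,2,2} = 0
G(16) = mex{0,0,0,0} = 1
G(17) = mex{1,1,1,1} = 0
G(18) = mex{0,2,0,0} = 1
G(19) = mex{1,0,1,1} = 2
G(20) = mex{2,1,2,2} = 0
G(21) = mex{0,0,0,0} = 1
G(22) = mex{1,1,1,1} = 0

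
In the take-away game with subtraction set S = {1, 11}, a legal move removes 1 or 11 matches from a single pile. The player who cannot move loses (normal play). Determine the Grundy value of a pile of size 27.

G(0) = 0
G(1) = mex{0} = 1
G(2) = mex{1} = 0
G(3) = mex{0} = 1
G(4) = mex{1} = 0
G(5) = mex{0} = 1
G(6) = mex{1} = 0
G(7) = mex{0} = 1
G(8) = mex{1} = 0
G(9) = mex{0} = 1
G(10) = mex{1} = 0
G(11) = mex{0,0} = 1
G(12) = mex{1,1} = 0
G(13) = mex{0,0} = 1
G(14) = mex{1,1} = 0
G(15) = mex{0,0} = 1
G(16) = mex{1,1} = 0
G(17) = mex{0,0} = 1
G(18) = mex{1,1} = 0
G(19) = mex{0,0} = 1
G(20) = mex{1,1} = 0
G(21) = mex{0,0} = 1
G(22) = mex{1,1} = 0
G(23) = mex{0,0} = 1
G(24) = mex{1,1} = 0
G(25) = mex{0,0} = 1
G(26) = mex{1,1} = 0
G(27) = mex{0,0} = 1

1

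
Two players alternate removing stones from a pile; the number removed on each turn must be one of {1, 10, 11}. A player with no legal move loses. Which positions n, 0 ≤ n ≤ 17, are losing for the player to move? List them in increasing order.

0, 2, 4, 6, 8

n :  0  1  2  3  4  5  6  7  8  9 10 11 12 13 14 15 16 17
G :  0  1  0  1  0  1  0  1  0  1  2  3  2  3  2  3  2  3
P-positions are exactly the n with G(n) = 0.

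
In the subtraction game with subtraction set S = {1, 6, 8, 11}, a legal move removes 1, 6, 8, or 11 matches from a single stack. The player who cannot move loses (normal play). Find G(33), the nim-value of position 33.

n :  0  1  2  3  4  5  6  7  8  9 10 11 12 13 14 15 16 17 18 19 20 21 22 23 24 25 26 27 28 29 30 31 32 33
G :  0  1  0  1  0  1  2  0  1  0  1  2  3  2  0  1  0  1  2  0  1  0  1  0  1  2  0  1  0  1  2  3  2  0

0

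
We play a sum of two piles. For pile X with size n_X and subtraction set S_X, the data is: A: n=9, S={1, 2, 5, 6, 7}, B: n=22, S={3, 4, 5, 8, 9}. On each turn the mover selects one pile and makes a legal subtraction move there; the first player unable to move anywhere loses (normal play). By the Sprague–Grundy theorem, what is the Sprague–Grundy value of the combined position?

0

Pile A, S = {1, 2, 5, 6, 7}:
G(0) = 0
G(1) = mex{0} = 1
G(2) = mex{1,0} = 2
G(3) = mex{2,1} = 0
G(4) = mex{0,2} = 1
G(5) = mex{1,0,0} = 2
G(6) = mex{2,1,1,0} = 3
G(7) = mex{3,2,2,1,0} = 4
G(8) = mex{4,3,0,2,1} = 5
G(9) = mex{5,4,1,0,2} = 3
G_A(9) = 3.
Pile B, S = {3, 4, 5, 8, 9}:
G(0) = 0
G(1) = mex{} = 0
G(2) = mex{} = 0
G(3) = mex{0} = 1
G(4) = mex{0,0} = 1
G(5) = mex{0,0,0} = 1
G(6) = mex{1,0,0} = 2
G(7) = mex{1,1,0} = 2
G(8) = mex{1,1,1,0} = 2
G(9) = mex{2,1,1,0,0} = 3
G(10) = mex{2,2,1,0,0} = 3
G(11) = mex{2,2,2,1,0} = 3
G(12) = mex{3,2,2,1,1} = 0
G(13) = mex{3,3,2,1,1} = 0
G(14) = mex{3,3,3,2,1} = 0
G(15) = mex{0,3,3,2,2} = 1
G(16) = mex{0,0,3,2,2} = 1
G(17) = mex{0,0,0,3,2} = 1
G(18) = mex{1,0,0,3,3} = 2
G(19) = mex{1,1,0,3,3} = 2
G(20) = mex{1,1,1,0,3} = 2
G(21) = mex{2,1,1,0,0} = 3
G(22) = mex{2,2,1,0,0} = 3
G_B(22) = 3.
Combined Grundy value = 3 ⊕ 3 = 0.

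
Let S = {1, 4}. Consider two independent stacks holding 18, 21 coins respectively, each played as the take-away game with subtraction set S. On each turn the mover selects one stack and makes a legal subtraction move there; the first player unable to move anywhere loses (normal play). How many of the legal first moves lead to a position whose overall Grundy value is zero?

All stacks use S = {1, 4}:
G(0) = 0
G(1) = mex{0} = 1
G(2) = mex{1} = 0
G(3) = mex{0} = 1
G(4) = mex{1,0} = 2
G(5) = mex{2,1} = 0
G(6) = mex{0,0} = 1
G(7) = mex{1,1} = 0
G(8) = mex{0,2} = 1
G(9) = mex{1,0} = 2
G(10) = mex{2,1} = 0
G(11) = mex{0,0} = 1
G(12) = mex{1,1} = 0
G(13) = mex{0,2} = 1
G(14) = mex{1,0} = 2
G(15) = mex{2,1} = 0
G(16) = mex{0,0} = 1
G(17) = mex{1,1} = 0
G(18) = mex{0,2} = 1
G(19) = mex{1,0} = 2
G(20) = mex{2,1} = 0
G(21) = mex{0,0} = 1
Stack A: G(18) = 1.
Stack B: G(21) = 1.
Combined Grundy value = 1 ⊕ 1 = 0.
A winning move leaves total XOR = 0, i.e. changes one component's Grundy value g to g ⊕ X where X is the current total.
Stack A: target g' = 1⊕0 = 1, but every legal move changes the Grundy value (mex property), so 0 moves.
Stack B: target g' = 1⊕0 = 1, but every legal move changes the Grundy value (mex property), so 0 moves.

0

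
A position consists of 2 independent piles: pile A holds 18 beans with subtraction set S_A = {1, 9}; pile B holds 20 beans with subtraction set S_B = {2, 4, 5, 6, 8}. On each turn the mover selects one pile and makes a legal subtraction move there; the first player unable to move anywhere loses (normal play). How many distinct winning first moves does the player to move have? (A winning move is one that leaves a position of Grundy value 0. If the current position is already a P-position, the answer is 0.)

0

Pile A, S = {1, 9}:
G(0) = 0
G(1) = mex{0} = 1
G(2) = mex{1} = 0
G(3) = mex{0} = 1
G(4) = mex{1} = 0
G(5) = mex{0} = 1
G(6) = mex{1} = 0
G(7) = mex{0} = 1
G(8) = mex{1} = 0
G(9) = mex{0,0} = 1
G(10) = mex{1,1} = 0
G(11) = mex{0,0} = 1
G(12) = mex{1,1} = 0
G(13) = mex{0,0} = 1
G(14) = mex{1,1} = 0
G(15) = mex{0,0} = 1
G(16) = mex{1,1} = 0
G(17) = mex{0,0} = 1
G(18) = mex{1,1} = 0
G_A(18) = 0.
Pile B, S = {2, 4, 5, 6, 8}:
G(0) = 0
G(1) = mex{} = 0
G(2) = mex{0} = 1
G(3) = mex{0} = 1
G(4) = mex{1,0} = 2
G(5) = mex{1,0,0} = 2
G(6) = mex{2,1,0,0} = 3
G(7) = mex{2,1,1,0} = 3
G(8) = mex{3,2,1,1,0} = 4
G(9) = mex{3,2,2,1,0} = 4
G(10) = mex{4,3,2,2,1} = 0
G(11) = mex{4,3,3,2,1} = 0
G(12) = mex{0,4,3,3,2} = 1
G(13) = mex{0,4,4,3,2} = 1
G(14) = mex{1,0,4,4,3} = 2
G(15) = mex{1,0,0,4,3} = 2
G(16) = mex{2,1,0,0,4} = 3
G(17) = mex{2,1,1,0,4} = 3
G(18) = mex{3,2,1,1,0} = 4
G(19) = mex{3,2,2,1,0} = 4
G(20) = mex{4,3,2,2,1} = 0
G_B(20) = 0.
Combined Grundy value = 0 ⊕ 0 = 0.
A winning move leaves total XOR = 0, i.e. changes one component's Grundy value g to g ⊕ X where X is the current total.
Pile A: target g' = 0⊕0 = 0, but every legal move changes the Grundy value (mex property), so 0 moves.
Pile B: target g' = 0⊕0 = 0, but every legal move changes the Grundy value (mex property), so 0 moves.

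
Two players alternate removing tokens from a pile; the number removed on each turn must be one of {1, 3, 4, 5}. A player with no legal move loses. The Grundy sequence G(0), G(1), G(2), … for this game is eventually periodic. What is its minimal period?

G(0) = 0
G(1) = mex{0} = 1
G(2) = mex{1} = 0
G(3) = mex{0,0} = 1
G(4) = mex{1,1,0} = 2
G(5) = mex{2,0,1,0} = 3
G(6) = mex{3,1,0,1} = 2
G(7) = mex{2,2,1,0} = 3
G(8) = mex{3,3,2,1} = 0
G(9) = mex{0,2,3,2} = 1
G(10) = mex{1,3,2,3} = 0
G(11) = mex{0,0,3,2} = 1
G(12) = mex{1,1,0,3} = 2
G(13) = mex{2,0,1,0} = 3
G(14) = mex{3,1,0,1} = 2
G(15) = mex{2,2,1,0} = 3
G(16) = mex{3,3,2,1} = 0
G(17) = mex{0,2,3,2} = 1
G(n+8) = G(n) holds for n = 0,…,4 (a full window of length max(S) = 5), so the sequence is purely periodic with period 8.

8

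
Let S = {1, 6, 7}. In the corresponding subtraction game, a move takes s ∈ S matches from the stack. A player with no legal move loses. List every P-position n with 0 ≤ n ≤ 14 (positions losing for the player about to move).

n :  0  1  2  3  4  5  6  7  8  9 10 11 12 13 14
G :  0  1  0  1  0  1  2  3  2  3  2  3  0  1  0
P-positions are exactly the n with G(n) = 0.

0, 2, 4, 12, 14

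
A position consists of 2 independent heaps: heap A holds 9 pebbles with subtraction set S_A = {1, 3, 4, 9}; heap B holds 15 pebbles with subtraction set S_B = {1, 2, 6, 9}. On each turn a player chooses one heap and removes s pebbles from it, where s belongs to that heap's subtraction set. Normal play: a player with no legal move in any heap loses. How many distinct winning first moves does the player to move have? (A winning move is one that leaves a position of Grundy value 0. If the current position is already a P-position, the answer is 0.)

Heap A, S = {1, 3, 4, 9}:
n : 0 1 2 3 4 5 6 7 8 9
G : 0 1 0 1 2 3 2 0 1 4
G_A(9) = 4.
Heap B, S = {1, 2, 6, 9}:
G(0) = 0
G(1) = mex{0} = 1
G(2) = mex{1,0} = 2
G(3) = mex{2,1} = 0
G(4) = mex{0,2} = 1
G(5) = mex{1,0} = 2
G(6) = mex{2,1,0} = 3
G(7) = mex{3,2,1} = 0
G(8) = mex{0,3,2} = 1
G(9) = mex{1,0,0,0} = 2
G(10) = mex{2,1,1,1} = 0
G(11) = mex{0,2,2,2} = 1
G(12) = mex{1,0,3,0} = 2
G(13) = mex{2,1,0,1} = 3
G(14) = mex{3,2,1,2} = 0
G(15) = mex{0,3,2,3} = 1
G_B(15) = 1.
Combined Grundy value = 4 ⊕ 1 = 5.
A winning move leaves total XOR = 0, i.e. changes one component's Grundy value g to g ⊕ X where X is the current total.
Heap A: need g' = 4⊕5 = 1. Options: 9−1→G=1, 9−3→G=2, 9−4→G=3, 9−9→G=0. Hits: 1.
Heap B: need g' = 1⊕5 = 4. Options: 15−1→G=0, 15−2→G=3, 15−6→G=2, 15−9→G=3. Hits: 0.

1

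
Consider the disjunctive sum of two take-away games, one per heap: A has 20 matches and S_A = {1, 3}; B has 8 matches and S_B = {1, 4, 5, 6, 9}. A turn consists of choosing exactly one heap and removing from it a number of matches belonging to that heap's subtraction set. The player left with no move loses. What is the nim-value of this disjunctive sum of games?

4

Heap A, S = {1, 3}:
G(0) = 0
G(1) = mex{0} = 1
G(2) = mex{1} = 0
G(3) = mex{0,0} = 1
G(4) = mex{1,1} = 0
G(5) = mex{0,0} = 1
G(6) = mex{1,1} = 0
G(7) = mex{0,0} = 1
G(8) = mex{1,1} = 0
G(9) = mex{0,0} = 1
G(10) = mex{1,1} = 0
G(11) = mex{0,0} = 1
G(12) = mex{1,1} = 0
G(13) = mex{0,0} = 1
G(14) = mex{1,1} = 0
G(15) = mex{0,0} = 1
G(16) = mex{1,1} = 0
G(17) = mex{0,0} = 1
G(18) = mex{1,1} = 0
G(19) = mex{0,0} = 1
G(20) = mex{1,1} = 0
G_A(20) = 0.
Heap B, S = {1, 4, 5, 6, 9}:
n : 0 1 2 3 4 5 6 7 8
G : 0 1 0 1 2 3 2 3 4
G_B(8) = 4.
Combined Grundy value = 0 ⊕ 4 = 4.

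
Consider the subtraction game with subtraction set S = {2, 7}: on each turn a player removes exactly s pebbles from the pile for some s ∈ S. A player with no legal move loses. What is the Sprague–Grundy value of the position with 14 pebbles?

G(0) = 0
G(1) = mex{} = 0
G(2) = mex{0} = 1
G(3) = mex{0} = 1
G(4) = mex{1} = 0
G(5) = mex{1} = 0
G(6) = mex{0} = 1
G(7) = mex{0,0} = 1
G(8) = mex{1,0} = 2
G(9) = mex{1,1} = 0
G(10) = mex{2,1} = 0
G(11) = mex{0,0} = 1
G(12) = mex{0,0} = 1
G(13) = mex{1,1} = 0
G(14) = mex{1,1} = 0

0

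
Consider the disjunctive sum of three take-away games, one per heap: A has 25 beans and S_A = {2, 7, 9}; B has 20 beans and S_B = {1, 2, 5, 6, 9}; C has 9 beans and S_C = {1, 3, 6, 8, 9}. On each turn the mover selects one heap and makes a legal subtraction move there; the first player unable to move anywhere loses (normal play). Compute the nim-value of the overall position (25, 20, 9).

Heap A, S = {2, 7, 9}:
n :  0  1  2  3  4  5  6  7  8  9 10 11 12 13 14 15 16 17 18 19 20 21 22 23 24 25
G :  0  0  1  1  0  0  1  1  2  2  3  3  2  2  3  0  0  1  1  0  0  1  1  2  2  3
G_A(25) = 3.
Heap B, S = {1, 2, 5, 6, 9}:
n :  0  1  2  3  4  5  6  7  8  9 10 11 12 13 14 15 16 17 18 19 20
G :  0  1  2  0  1  2  3  0  1  2  0  1  2  3  0  1  2  0  1  2  3
G_B(20) = 3.
Heap C, S = {1, 3, 6, 8, 9}:
n : 0 1 2 3 4 5 6 7 8 9
G : 0 1 0 1 0 1 2 3 2 3
G_C(9) = 3.
Combined Grundy value = 3 ⊕ 3 ⊕ 3 = 3.

3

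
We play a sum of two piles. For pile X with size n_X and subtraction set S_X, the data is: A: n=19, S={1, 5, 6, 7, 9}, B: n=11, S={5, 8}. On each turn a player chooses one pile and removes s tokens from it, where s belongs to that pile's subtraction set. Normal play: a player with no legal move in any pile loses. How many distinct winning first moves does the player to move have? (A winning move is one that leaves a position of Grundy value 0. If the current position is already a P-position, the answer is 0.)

2

Pile A, S = {1, 5, 6, 7, 9}:
n :  0  1  2  3  4  5  6  7  8  9 10 11 12 13 14 15 16 17 18 19
G :  0  1  0  1  0  1  2  3  2  3  2  3  0  1  0  1  0  1  2  3
G_A(19) = 3.
Pile B, S = {5, 8}:
n :  0  1  2  3  4  5  6  7  8  9 10 11
G :  0  0  0  0  0  1  1  1  1  1  2  2
G_B(11) = 2.
Combined Grundy value = 3 ⊕ 2 = 1.
A winning move leaves total XOR = 0, i.e. changes one component's Grundy value g to g ⊕ X where X is the current total.
Pile A: need g' = 3⊕1 = 2. Options: 19−1→G=2, 19−5→G=0, 19−6→G=1, 19−7→G=0, 19−9→G=2. Hits: 2.
Pile B: need g' = 2⊕1 = 3. Options: 11−5→G=1, 11−8→G=0. Hits: 0.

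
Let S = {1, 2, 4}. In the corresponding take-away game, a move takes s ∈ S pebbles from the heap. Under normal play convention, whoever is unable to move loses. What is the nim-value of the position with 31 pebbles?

n :  0  1  2  3  4  5  6  7  8  9 10 11 12 13 14 15 16 17 18 19 20 21 22 23 24 25 26 27 28 29 30 31
G :  0  1  2  0  1  2  0  1  2  0  1  2  0  1  2  0  1  2  0  1  2  0  1  2  0  1  2  0  1  2  0  1

1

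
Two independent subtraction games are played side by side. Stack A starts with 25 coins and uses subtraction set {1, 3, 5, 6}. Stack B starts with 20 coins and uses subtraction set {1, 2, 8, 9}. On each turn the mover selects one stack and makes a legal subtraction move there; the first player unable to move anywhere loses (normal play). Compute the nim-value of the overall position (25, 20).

1

Stack A, S = {1, 3, 5, 6}:
n :  0  1  2  3  4  5  6  7  8  9 10 11 12 13 14 15 16 17 18 19 20 21 22 23 24 25
G :  0  1  0  1  0  1  2  3  2  3  2  0  1  0  1  0  1  2  3  2  3  2  0  1  0  1
G_A(25) = 1.
Stack B, S = {1, 2, 8, 9}:
n :  0  1  2  3  4  5  6  7  8  9 10 11 12 13 14 15 16 17 18 19 20
G :  0  1  2  0  1  2  0  1  2  3  0  1  2  0  1  2  0  1  2  3  0
G_B(20) = 0.
Combined Grundy value = 1 ⊕ 0 = 1.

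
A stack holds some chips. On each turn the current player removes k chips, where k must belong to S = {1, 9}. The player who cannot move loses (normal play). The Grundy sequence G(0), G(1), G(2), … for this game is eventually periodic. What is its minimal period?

2

n :  0  1  2  3  4  5  6  7  8  9 10 11 12 13 14
G :  0  1  0  1  0  1  0  1  0  1  0  1  0  1  0
G(n+2) = G(n) holds for n = 0,…,8 (a full window of length max(S) = 9), so the sequence is purely periodic with period 2.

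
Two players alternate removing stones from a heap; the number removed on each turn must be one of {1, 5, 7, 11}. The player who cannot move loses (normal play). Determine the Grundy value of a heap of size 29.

1

G(0) = 0
G(1) = mex{0} = 1
G(2) = mex{1} = 0
G(3) = mex{0} = 1
G(4) = mex{1} = 0
G(5) = mex{0,0} = 1
G(6) = mex{1,1} = 0
G(7) = mex{0,0,0} = 1
G(8) = mex{1,1,1} = 0
G(9) = mex{0,0,0} = 1
G(10) = mex{1,1,1} = 0
G(11) = mex{0,0,0,0} = 1
G(12) = mex{1,1,1,1} = 0
G(13) = mex{0,0,0,0} = 1
G(14) = mex{1,1,1,1} = 0
G(15) = mex{0,0,0,0} = 1
G(16) = mex{1,1,1,1} = 0
G(17) = mex{0,0,0,0} = 1
G(18) = mex{1,1,1,1} = 0
G(19) = mex{0,0,0,0} = 1
G(20) = mex{1,1,1,1} = 0
G(21) = mex{0,0,0,0} = 1
G(22) = mex{1,1,1,1} = 0
G(23) = mex{0,0,0,0} = 1
G(24) = mex{1,1,1,1} = 0
G(25) = mex{0,0,0,0} = 1
G(26) = mex{1,1,1,1} = 0
G(27) = mex{0,0,0,0} = 1
G(28) = mex{1,1,1,1} = 0
G(29) = mex{0,0,0,0} = 1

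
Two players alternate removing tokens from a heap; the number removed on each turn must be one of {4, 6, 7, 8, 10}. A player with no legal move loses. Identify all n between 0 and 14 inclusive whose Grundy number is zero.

n :  0  1  2  3  4  5  6  7  8  9 10 11 12 13 14
G :  0  0  0  0  1  1  1  1  2  2  2  2  3  3  0
P-positions are exactly the n with G(n) = 0.

0, 1, 2, 3, 14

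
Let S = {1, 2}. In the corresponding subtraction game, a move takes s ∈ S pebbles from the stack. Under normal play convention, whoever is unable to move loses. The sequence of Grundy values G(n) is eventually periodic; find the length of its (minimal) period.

G(0) = 0
G(1) = mex{0} = 1
G(2) = mex{1,0} = 2
G(3) = mex{2,1} = 0
G(4) = mex{0,2} = 1
G(5) = mex{1,0} = 2
G(6) = mex{2,1} = 0
G(7) = mex{0,2} = 1
G(8) = mex{1,0} = 2
G(9) = mex{2,1} = 0
G(10) = mex{0,2} = 1
G(11) = mex{1,0} = 2
G(12) = mex{2,1} = 0
G(13) = mex{0,2} = 1
G(14) = mex{1,0} = 2
G(n+3) = G(n) holds for n = 0,…,1 (a full window of length max(S) = 2), so the sequence is purely periodic with period 3.

3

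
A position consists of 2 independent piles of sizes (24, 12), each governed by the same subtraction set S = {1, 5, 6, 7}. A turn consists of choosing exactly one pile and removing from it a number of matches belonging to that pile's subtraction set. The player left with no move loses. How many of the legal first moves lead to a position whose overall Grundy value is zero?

All piles use S = {1, 5, 6, 7}:
G(0) = 0
G(1) = mex{0} = 1
G(2) = mex{1} = 0
G(3) = mex{0} = 1
G(4) = mex{1} = 0
G(5) = mex{0,0} = 1
G(6) = mex{1,1,0} = 2
G(7) = mex{2,0,1,0} = 3
G(8) = mex{3,1,0,1} = 2
G(9) = mex{2,0,1,0} = 3
G(10) = mex{3,1,0,1} = 2
G(11) = mex{2,2,1,0} = 3
G(12) = mex{3,3,2,1} = 0
G(13) = mex{0,2,3,2} = 1
G(14) = mex{1,3,2,3} = 0
G(15) = mex{0,2,3,2} = 1
G(16) = mex{1,3,2,3} = 0
G(17) = mex{0,0,3,2} = 1
G(18) = mex{1,1,0,3} = 2
G(19) = mex{2,0,1,0} = 3
G(20) = mex{3,1,0,1} = 2
G(21) = mex{2,0,1,0} = 3
G(22) = mex{3,1,0,1} = 2
G(23) = mex{2,2,1,0} = 3
G(24) = mex{3,3,2,1} = 0
Pile A: G(24) = 0.
Pile B: G(12) = 0.
Combined Grundy value = 0 ⊕ 0 = 0.
A winning move leaves total XOR = 0, i.e. changes one component's Grundy value g to g ⊕ X where X is the current total.
Pile A: target g' = 0⊕0 = 0, but every legal move changes the Grundy value (mex property), so 0 moves.
Pile B: target g' = 0⊕0 = 0, but every legal move changes the Grundy value (mex property), so 0 moves.

0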